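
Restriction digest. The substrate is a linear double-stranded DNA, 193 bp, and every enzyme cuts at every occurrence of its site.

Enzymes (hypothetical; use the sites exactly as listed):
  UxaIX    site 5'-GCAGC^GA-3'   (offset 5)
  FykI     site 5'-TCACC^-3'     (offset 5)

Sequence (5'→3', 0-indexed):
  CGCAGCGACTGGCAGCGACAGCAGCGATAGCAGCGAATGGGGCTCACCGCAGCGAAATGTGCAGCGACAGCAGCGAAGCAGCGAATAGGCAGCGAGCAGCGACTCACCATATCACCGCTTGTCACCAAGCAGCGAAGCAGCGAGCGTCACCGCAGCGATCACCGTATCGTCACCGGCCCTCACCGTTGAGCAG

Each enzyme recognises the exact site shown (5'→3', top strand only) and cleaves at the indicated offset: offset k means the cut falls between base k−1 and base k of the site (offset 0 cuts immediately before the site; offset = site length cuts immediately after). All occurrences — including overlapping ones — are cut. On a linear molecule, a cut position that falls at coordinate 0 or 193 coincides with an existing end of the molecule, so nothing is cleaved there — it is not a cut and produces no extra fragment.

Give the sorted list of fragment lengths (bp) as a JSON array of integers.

Scan for sites:
  UxaIX (GCAGCGA, off=5): starts [1, 11, 20, 29, 48, 60, 69, 77, 88, 95, 128, 136, 151] → cuts [6, 16, 25, 34, 53, 65, 74, 82, 93, 100, 133, 141, 156]
  FykI (TCACC, off=5): starts [43, 103, 111, 121, 146, 158, 169, 179] → cuts [48, 108, 116, 126, 151, 163, 174, 184]

Pooled cuts: [6, 16, 25, 34, 48, 53, 65, 74, 82, 93, 100, 108, 116, 126, 133, 141, 151, 156, 163, 174, 184]

Fragment lengths:
  [0,6): 6 bp
  [6,16): 10 bp
  [16,25): 9 bp
  [25,34): 9 bp
  [34,48): 14 bp
  [48,53): 5 bp
  [53,65): 12 bp
  [65,74): 9 bp
  [74,82): 8 bp
  [82,93): 11 bp
  [93,100): 7 bp
  [100,108): 8 bp
  [108,116): 8 bp
  [116,126): 10 bp
  [126,133): 7 bp
  [133,141): 8 bp
  [141,151): 10 bp
  [151,156): 5 bp
  [156,163): 7 bp
  [163,174): 11 bp
  [174,184): 10 bp
  [184,193): 9 bp

[5,5,6,7,7,7,8,8,8,8,9,9,9,9,10,10,10,10,11,11,12,14]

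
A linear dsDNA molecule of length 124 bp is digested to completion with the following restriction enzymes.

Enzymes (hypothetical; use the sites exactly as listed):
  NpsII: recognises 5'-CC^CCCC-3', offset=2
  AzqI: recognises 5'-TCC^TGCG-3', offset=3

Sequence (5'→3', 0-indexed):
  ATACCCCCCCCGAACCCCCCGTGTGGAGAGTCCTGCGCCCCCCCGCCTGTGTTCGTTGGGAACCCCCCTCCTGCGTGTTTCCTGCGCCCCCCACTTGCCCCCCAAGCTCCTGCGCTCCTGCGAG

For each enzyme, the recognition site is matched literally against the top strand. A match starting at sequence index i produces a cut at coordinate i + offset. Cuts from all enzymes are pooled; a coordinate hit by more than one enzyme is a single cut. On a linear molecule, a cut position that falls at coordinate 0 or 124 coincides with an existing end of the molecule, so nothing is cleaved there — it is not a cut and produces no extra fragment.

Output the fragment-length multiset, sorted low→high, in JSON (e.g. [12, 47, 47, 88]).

[1,1,1,5,6,6,6,7,8,9,11,11,11,17,24]

Per-enzyme occurrences:
  NpsII CCCCCC/2: at [3, 4, 5, 14, 37, 38, 62, 86, 97] ⇒ [5, 6, 7, 16, 39, 40, 64, 88, 99]
  AzqI TCCTGCG/3: at [30, 68, 79, 107, 115] ⇒ [33, 71, 82, 110, 118]

All cut coordinates (distinct, sorted): [5, 6, 7, 16, 33, 39, 40, 64, 71, 82, 88, 99, 110, 118]

Fragment lengths:
  [0,5): 5 bp
  [5,6): 1 bp
  [6,7): 1 bp
  [7,16): 9 bp
  [16,33): 17 bp
  [33,39): 6 bp
  [39,40): 1 bp
  [40,64): 24 bp
  [64,71): 7 bp
  [71,82): 11 bp
  [82,88): 6 bp
  [88,99): 11 bp
  [99,110): 11 bp
  [110,118): 8 bp
  [118,124): 6 bp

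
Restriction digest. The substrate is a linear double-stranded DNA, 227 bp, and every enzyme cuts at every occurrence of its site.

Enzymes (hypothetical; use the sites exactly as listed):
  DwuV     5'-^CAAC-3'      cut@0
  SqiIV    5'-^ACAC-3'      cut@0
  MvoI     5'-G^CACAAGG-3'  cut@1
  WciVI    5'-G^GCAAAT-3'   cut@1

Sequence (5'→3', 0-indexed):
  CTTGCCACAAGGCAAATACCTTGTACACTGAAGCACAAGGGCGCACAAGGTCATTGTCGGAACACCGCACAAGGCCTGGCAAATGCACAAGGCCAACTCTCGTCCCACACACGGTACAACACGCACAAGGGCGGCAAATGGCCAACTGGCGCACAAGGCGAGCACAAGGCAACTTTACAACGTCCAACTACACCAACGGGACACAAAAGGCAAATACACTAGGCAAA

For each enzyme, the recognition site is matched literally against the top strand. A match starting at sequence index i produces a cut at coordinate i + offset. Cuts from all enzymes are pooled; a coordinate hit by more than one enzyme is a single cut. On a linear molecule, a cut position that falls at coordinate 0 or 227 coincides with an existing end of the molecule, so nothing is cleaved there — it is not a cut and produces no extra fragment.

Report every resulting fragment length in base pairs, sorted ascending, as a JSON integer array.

Scan for sites:
  DwuV CAAC/0: at [93, 116, 142, 169, 177, 184, 193] ⇒ [93, 116, 142, 169, 177, 184, 193]
  SqiIV ACAC/0: at [24, 61, 106, 108, 118, 189, 200, 215] ⇒ [24, 61, 106, 108, 118, 189, 200, 215]
  MvoI GCACAAGG/1: at [32, 42, 66, 84, 122, 150, 161] ⇒ [33, 43, 67, 85, 123, 151, 162]
  WciVI GGCAAAT/1: at [10, 77, 132, 208] ⇒ [11, 78, 133, 209]

All cut coordinates (distinct, sorted): [11, 24, 33, 43, 61, 67, 78, 85, 93, 106, 108, 116, 118, 123, 133, 142, 151, 162, 169, 177, 184, 189, 193, 200, 209, 215]

Fragments:
  [0,11): 11 bp
  [11,24): 13 bp
  [24,33): 9 bp
  [33,43): 10 bp
  [43,61): 18 bp
  [61,67): 6 bp
  [67,78): 11 bp
  [78,85): 7 bp
  [85,93): 8 bp
  [93,106): 13 bp
  [106,108): 2 bp
  [108,116): 8 bp
  [116,118): 2 bp
  [118,123): 5 bp
  [123,133): 10 bp
  [133,142): 9 bp
  [142,151): 9 bp
  [151,162): 11 bp
  [162,169): 7 bp
  [169,177): 8 bp
  [177,184): 7 bp
  [184,189): 5 bp
  [189,193): 4 bp
  [193,200): 7 bp
  [200,209): 9 bp
  [209,215): 6 bp
  [215,227): 12 bp

[2,2,4,5,5,6,6,7,7,7,7,8,8,8,9,9,9,9,10,10,11,11,11,12,13,13,18]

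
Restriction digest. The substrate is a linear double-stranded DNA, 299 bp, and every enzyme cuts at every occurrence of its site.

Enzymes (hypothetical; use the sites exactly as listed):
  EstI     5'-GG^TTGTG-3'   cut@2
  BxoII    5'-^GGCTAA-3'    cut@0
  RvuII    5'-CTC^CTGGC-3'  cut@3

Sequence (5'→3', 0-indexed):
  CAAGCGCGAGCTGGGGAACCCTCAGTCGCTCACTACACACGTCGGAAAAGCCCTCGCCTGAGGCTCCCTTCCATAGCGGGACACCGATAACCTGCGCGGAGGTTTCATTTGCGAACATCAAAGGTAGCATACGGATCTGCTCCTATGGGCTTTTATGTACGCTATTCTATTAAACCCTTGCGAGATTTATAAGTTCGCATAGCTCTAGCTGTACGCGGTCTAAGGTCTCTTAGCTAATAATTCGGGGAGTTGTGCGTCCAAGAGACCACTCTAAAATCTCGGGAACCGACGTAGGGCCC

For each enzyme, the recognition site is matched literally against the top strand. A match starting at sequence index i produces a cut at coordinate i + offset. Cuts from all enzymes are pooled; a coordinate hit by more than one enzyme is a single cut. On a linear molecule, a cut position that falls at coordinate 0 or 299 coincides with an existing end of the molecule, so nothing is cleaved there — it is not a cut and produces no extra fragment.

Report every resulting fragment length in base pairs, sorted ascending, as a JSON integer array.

[299]

Per-enzyme occurrences:
  EstI (GGTTGTG, off=2): no sites
  BxoII (GGCTAA, off=0): no sites
  RvuII (CTCCTGGC, off=3): no sites

Pooled cuts: ∅

Fragment lengths:
  no cuts → one linear fragment of 299 bp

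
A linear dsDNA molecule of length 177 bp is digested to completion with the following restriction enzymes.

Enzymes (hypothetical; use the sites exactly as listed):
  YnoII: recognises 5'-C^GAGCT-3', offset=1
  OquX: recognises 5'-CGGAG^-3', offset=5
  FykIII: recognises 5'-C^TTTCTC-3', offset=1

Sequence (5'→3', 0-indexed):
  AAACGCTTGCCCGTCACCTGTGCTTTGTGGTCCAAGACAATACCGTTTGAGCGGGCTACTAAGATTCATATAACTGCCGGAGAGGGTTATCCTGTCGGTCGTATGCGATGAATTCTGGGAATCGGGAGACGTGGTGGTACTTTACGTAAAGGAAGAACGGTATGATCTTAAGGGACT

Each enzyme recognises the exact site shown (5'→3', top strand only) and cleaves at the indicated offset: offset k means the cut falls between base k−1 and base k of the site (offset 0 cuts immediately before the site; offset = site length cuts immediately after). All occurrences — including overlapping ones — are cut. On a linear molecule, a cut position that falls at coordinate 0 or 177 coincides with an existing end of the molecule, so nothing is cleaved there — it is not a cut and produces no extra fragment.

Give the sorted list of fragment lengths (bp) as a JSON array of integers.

[82,95]

Per-enzyme occurrences:
  YnoII (CGAGCT, off=1): no sites
  OquX (CGGAG, off=5): starts [77] → cuts [82]
  FykIII (CTTTCTC, off=1): no sites

All cut coordinates (distinct, sorted): [82]

Fragment lengths:
  [0,82): 82 bp
  [82,177): 95 bp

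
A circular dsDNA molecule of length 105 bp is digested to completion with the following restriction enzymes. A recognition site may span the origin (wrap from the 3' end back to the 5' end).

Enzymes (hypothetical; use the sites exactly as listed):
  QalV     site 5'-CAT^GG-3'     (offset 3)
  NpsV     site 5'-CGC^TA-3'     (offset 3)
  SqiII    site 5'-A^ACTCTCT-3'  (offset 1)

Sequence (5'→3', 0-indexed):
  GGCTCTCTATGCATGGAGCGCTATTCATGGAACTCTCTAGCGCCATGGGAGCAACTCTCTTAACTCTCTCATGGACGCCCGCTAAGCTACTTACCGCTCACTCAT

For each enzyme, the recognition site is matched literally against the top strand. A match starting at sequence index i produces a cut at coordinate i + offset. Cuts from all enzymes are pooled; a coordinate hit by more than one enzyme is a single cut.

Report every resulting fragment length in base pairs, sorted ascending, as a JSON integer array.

[3,7,7,7,9,10,10,14,15,23]

Per-enzyme occurrences:
  QalV (CATGG, off=3): starts [11, 25, 43, 69, 102] → cuts [0, 14, 28, 46, 72]
  NpsV (CGCTA, off=3): starts [18, 79] → cuts [21, 82]
  SqiII (AACTCTCT, off=1): starts [30, 52, 61] → cuts [31, 53, 62]

Pooled cuts: [0, 14, 21, 28, 31, 46, 53, 62, 72, 82]

Fragments:
  0→14: 14 bp
  14→21: 7 bp
  21→28: 7 bp
  28→31: 3 bp
  31→46: 15 bp
  46→53: 7 bp
  53→62: 9 bp
  62→72: 10 bp
  72→82: 10 bp
  82→0 (wrap): 105-82+0 = 23 bp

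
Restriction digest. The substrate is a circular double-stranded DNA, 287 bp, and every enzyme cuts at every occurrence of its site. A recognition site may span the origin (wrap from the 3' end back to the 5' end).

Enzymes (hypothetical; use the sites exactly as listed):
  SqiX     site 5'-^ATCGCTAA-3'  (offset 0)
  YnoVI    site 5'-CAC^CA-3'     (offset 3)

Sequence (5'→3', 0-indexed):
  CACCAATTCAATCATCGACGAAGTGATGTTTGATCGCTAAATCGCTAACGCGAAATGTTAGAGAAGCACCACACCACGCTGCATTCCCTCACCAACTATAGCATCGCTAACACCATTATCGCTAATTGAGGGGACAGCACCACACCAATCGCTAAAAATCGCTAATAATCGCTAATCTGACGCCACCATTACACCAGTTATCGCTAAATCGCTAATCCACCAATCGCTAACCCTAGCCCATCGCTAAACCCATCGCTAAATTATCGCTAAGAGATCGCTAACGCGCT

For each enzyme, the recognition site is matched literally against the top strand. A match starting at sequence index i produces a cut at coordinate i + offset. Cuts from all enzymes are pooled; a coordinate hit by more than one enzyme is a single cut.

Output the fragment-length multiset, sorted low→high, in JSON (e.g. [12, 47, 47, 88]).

Site scan:
  SqiX (ATCGCTAA, off=0): starts [32, 40, 102, 117, 147, 157, 167, 199, 207, 222, 239, 251, 262, 273] → cuts [32, 40, 102, 117, 147, 157, 167, 199, 207, 222, 239, 251, 262, 273]
  YnoVI (CACCA, off=3): starts [0, 66, 71, 89, 110, 137, 142, 183, 191, 217] → cuts [3, 69, 74, 92, 113, 140, 145, 186, 194, 220]

All cut coordinates (distinct, sorted): [3, 32, 40, 69, 74, 92, 102, 113, 117, 140, 145, 147, 157, 167, 186, 194, 199, 207, 220, 222, 239, 251, 262, 273]

Fragments:
  3→32: 29 bp
  32→40: 8 bp
  40→69: 29 bp
  69→74: 5 bp
  74→92: 18 bp
  92→102: 10 bp
  102→113: 11 bp
  113→117: 4 bp
  117→140: 23 bp
  140→145: 5 bp
  145→147: 2 bp
  147→157: 10 bp
  157→167: 10 bp
  167→186: 19 bp
  186→194: 8 bp
  194→199: 5 bp
  199→207: 8 bp
  207→220: 13 bp
  220→222: 2 bp
  222→239: 17 bp
  239→251: 12 bp
  251→262: 11 bp
  262→273: 11 bp
  273→3 (wrap): 287-273+3 = 17 bp

[2,2,4,5,5,5,8,8,8,10,10,10,11,11,11,12,13,17,17,18,19,23,29,29]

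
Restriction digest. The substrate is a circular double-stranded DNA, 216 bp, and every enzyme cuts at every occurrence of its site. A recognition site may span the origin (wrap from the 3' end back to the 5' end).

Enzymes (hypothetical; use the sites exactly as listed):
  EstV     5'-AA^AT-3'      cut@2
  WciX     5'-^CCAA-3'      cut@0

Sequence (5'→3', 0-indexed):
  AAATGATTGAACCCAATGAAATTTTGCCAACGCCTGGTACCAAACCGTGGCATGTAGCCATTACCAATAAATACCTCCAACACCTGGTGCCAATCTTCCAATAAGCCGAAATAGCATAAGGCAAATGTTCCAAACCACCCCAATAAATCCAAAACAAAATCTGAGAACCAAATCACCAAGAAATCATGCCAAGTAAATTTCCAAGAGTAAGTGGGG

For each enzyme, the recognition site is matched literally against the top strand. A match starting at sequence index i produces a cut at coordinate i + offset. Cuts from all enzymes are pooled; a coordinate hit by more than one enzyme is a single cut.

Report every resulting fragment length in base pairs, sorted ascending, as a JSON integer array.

Per-enzyme occurrences:
  EstV (AAAT, off=2): starts [0, 18, 68, 108, 122, 144, 156, 169, 180, 194] → cuts [2, 20, 70, 110, 124, 146, 158, 171, 182, 196]
  WciX (CCAA, off=0): starts [12, 26, 39, 63, 76, 89, 97, 129, 139, 148, 167, 175, 188, 200] → cuts [12, 26, 39, 63, 76, 89, 97, 129, 139, 148, 167, 175, 188, 200]

All cut coordinates (distinct, sorted): [2, 12, 20, 26, 39, 63, 70, 76, 89, 97, 110, 124, 129, 139, 146, 148, 158, 167, 171, 175, 182, 188, 196, 200]

Fragments:
  2→12: 10 bp
  12→20: 8 bp
  20→26: 6 bp
  26→39: 13 bp
  39→63: 24 bp
  63→70: 7 bp
  70→76: 6 bp
  76→89: 13 bp
  89→97: 8 bp
  97→110: 13 bp
  110→124: 14 bp
  124→129: 5 bp
  129→139: 10 bp
  139→146: 7 bp
  146→148: 2 bp
  148→158: 10 bp
  158→167: 9 bp
  167→171: 4 bp
  171→175: 4 bp
  175→182: 7 bp
  182→188: 6 bp
  188→196: 8 bp
  196→200: 4 bp
  200→2 (wrap): 216-200+2 = 18 bp

[2,4,4,4,5,6,6,6,7,7,7,8,8,8,9,10,10,10,13,13,13,14,18,24]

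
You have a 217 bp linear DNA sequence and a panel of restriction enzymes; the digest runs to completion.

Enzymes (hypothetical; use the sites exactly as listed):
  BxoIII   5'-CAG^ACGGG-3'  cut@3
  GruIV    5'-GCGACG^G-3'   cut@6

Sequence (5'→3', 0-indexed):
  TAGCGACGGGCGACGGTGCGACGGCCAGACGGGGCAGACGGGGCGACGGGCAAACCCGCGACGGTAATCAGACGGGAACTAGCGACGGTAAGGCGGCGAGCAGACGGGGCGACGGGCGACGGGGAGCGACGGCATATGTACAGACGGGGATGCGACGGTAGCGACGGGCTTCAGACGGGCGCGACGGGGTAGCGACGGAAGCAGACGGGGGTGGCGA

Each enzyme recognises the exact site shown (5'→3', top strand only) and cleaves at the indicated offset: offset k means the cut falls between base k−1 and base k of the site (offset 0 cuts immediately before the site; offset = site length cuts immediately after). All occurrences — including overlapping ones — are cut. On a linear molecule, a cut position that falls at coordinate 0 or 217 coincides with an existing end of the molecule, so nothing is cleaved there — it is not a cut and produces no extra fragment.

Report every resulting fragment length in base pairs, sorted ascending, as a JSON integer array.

Per-enzyme occurrences:
  BxoIII CAGACGGG/3: at [25, 34, 68, 100, 140, 171, 201] ⇒ [28, 37, 71, 103, 143, 174, 204]
  GruIV GCGACGG/6: at [2, 9, 17, 42, 57, 81, 108, 115, 125, 151, 160, 180, 191] ⇒ [8, 15, 23, 48, 63, 87, 114, 121, 131, 157, 166, 186, 197]

All cut coordinates (distinct, sorted): [8, 15, 23, 28, 37, 48, 63, 71, 87, 103, 114, 121, 131, 143, 157, 166, 174, 186, 197, 204]

Fragments:
  [0,8): 8 bp
  [8,15): 7 bp
  [15,23): 8 bp
  [23,28): 5 bp
  [28,37): 9 bp
  [37,48): 11 bp
  [48,63): 15 bp
  [63,71): 8 bp
  [71,87): 16 bp
  [87,103): 16 bp
  [103,114): 11 bp
  [114,121): 7 bp
  [121,131): 10 bp
  [131,143): 12 bp
  [143,157): 14 bp
  [157,166): 9 bp
  [166,174): 8 bp
  [174,186): 12 bp
  [186,197): 11 bp
  [197,204): 7 bp
  [204,217): 13 bp

[5,7,7,7,8,8,8,8,9,9,10,11,11,11,12,12,13,14,15,16,16]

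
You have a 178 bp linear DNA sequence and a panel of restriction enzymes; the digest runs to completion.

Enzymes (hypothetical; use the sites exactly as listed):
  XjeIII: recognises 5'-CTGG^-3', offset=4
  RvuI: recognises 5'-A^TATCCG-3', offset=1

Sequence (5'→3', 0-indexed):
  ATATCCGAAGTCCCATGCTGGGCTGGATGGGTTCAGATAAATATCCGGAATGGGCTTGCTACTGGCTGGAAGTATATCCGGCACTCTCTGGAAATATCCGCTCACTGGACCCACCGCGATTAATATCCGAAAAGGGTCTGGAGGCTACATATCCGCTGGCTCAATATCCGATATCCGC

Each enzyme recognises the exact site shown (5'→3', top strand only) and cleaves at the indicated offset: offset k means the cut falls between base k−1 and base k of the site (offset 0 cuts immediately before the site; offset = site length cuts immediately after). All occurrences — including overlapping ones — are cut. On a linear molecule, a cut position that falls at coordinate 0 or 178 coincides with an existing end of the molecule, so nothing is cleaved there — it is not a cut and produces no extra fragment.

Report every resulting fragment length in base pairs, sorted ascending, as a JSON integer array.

Scan for sites:
  XjeIII (CTGG, off=4): starts [17, 22, 61, 65, 87, 104, 137, 155] → cuts [21, 26, 65, 69, 91, 108, 141, 159]
  RvuI (ATATCCG, off=1): starts [0, 40, 73, 93, 122, 148, 163, 170] → cuts [1, 41, 74, 94, 123, 149, 164, 171]

All cut coordinates (distinct, sorted): [1, 21, 26, 41, 65, 69, 74, 91, 94, 108, 123, 141, 149, 159, 164, 171]

Fragments:
  [0,1): 1 bp
  [1,21): 20 bp
  [21,26): 5 bp
  [26,41): 15 bp
  [41,65): 24 bp
  [65,69): 4 bp
  [69,74): 5 bp
  [74,91): 17 bp
  [91,94): 3 bp
  [94,108): 14 bp
  [108,123): 15 bp
  [123,141): 18 bp
  [141,149): 8 bp
  [149,159): 10 bp
  [159,164): 5 bp
  [164,171): 7 bp
  [171,178): 7 bp

[1,3,4,5,5,5,7,7,8,10,14,15,15,17,18,20,24]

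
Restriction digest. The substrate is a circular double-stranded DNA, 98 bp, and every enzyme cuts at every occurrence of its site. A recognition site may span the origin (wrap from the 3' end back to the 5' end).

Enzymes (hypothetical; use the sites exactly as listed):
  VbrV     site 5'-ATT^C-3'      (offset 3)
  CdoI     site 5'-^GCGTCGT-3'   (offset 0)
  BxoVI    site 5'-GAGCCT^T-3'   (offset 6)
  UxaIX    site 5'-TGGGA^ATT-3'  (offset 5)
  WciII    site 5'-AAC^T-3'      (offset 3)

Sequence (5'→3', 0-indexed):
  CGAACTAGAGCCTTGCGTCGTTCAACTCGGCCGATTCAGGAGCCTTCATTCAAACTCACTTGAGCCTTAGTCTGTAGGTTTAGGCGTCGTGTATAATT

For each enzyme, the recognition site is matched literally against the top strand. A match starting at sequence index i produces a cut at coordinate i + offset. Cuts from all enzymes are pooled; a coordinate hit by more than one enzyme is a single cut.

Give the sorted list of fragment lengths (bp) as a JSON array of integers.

[1,5,5,5,8,9,10,12,12,15,16]

Site scan:
  VbrV (ATTC, off=3): starts [33, 47, 95] → cuts [0, 36, 50]
  CdoI (GCGTCGT, off=0): starts [14, 83] → cuts [14, 83]
  BxoVI (GAGCCTT, off=6): starts [7, 39, 61] → cuts [13, 45, 67]
  UxaIX (TGGGAATT, off=5): no sites
  WciII (AACT, off=3): starts [2, 23, 52] → cuts [5, 26, 55]

All cut coordinates (distinct, sorted): [0, 5, 13, 14, 26, 36, 45, 50, 55, 67, 83]

Fragments:
  0→5: 5 bp
  5→13: 8 bp
  13→14: 1 bp
  14→26: 12 bp
  26→36: 10 bp
  36→45: 9 bp
  45→50: 5 bp
  50→55: 5 bp
  55→67: 12 bp
  67→83: 16 bp
  83→0 (wrap): 98-83+0 = 15 bp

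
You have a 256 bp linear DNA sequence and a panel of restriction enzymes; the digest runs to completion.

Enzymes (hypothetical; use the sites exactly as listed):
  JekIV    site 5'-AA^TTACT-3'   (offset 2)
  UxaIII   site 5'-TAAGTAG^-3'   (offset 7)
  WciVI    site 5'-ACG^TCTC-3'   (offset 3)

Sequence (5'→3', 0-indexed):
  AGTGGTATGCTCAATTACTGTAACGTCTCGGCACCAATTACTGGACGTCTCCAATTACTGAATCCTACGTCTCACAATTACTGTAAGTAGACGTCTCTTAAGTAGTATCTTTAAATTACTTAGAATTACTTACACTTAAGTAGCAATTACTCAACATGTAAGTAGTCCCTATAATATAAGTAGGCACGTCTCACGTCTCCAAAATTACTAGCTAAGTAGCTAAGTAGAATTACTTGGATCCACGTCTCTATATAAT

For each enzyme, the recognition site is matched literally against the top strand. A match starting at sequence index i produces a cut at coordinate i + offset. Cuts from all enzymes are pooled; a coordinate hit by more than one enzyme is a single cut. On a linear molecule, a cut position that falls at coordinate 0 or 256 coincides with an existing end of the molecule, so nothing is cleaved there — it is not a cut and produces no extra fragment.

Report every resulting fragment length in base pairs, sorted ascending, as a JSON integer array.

[2,3,3,5,7,7,8,8,9,10,10,10,11,12,12,12,13,14,15,15,15,18,18,19]

Per-enzyme occurrences:
  JekIV (AATTACT, off=2): starts [12, 35, 52, 75, 113, 123, 144, 202, 227] → cuts [14, 37, 54, 77, 115, 125, 146, 204, 229]
  UxaIII (TAAGTAG, off=7): starts [83, 98, 136, 158, 176, 212, 220] → cuts [90, 105, 143, 165, 183, 219, 227]
  WciVI (ACGTCTC, off=3): starts [22, 44, 66, 90, 185, 192, 241] → cuts [25, 47, 69, 93, 188, 195, 244]

Pooled cuts: [14, 25, 37, 47, 54, 69, 77, 90, 93, 105, 115, 125, 143, 146, 165, 183, 188, 195, 204, 219, 227, 229, 244]

Fragments:
  [0,14): 14 bp
  [14,25): 11 bp
  [25,37): 12 bp
  [37,47): 10 bp
  [47,54): 7 bp
  [54,69): 15 bp
  [69,77): 8 bp
  [77,90): 13 bp
  [90,93): 3 bp
  [93,105): 12 bp
  [105,115): 10 bp
  [115,125): 10 bp
  [125,143): 18 bp
  [143,146): 3 bp
  [146,165): 19 bp
  [165,183): 18 bp
  [183,188): 5 bp
  [188,195): 7 bp
  [195,204): 9 bp
  [204,219): 15 bp
  [219,227): 8 bp
  [227,229): 2 bp
  [229,244): 15 bp
  [244,256): 12 bp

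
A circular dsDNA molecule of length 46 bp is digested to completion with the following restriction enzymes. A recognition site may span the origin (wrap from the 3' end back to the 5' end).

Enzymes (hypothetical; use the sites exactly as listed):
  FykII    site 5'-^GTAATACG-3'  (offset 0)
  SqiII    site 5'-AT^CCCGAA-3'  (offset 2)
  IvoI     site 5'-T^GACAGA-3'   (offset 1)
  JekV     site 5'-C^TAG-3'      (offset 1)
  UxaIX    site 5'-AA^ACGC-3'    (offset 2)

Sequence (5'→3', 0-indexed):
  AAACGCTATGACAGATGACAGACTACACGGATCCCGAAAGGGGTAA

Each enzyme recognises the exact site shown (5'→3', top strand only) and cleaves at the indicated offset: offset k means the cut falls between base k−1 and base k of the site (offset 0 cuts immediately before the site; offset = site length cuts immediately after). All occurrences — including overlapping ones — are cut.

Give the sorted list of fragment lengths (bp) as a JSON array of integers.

[7,7,16,16]

Scan for sites:
  FykII (GTAATACG, off=0): no sites
  SqiII ATCCCGAA/2: at [30] ⇒ [32]
  IvoI TGACAGA/1: at [8, 15] ⇒ [9, 16]
  JekV (CTAG, off=1): no sites
  UxaIX AAACGC/2: at [0] ⇒ [2]

All cut coordinates (distinct, sorted): [2, 9, 16, 32]

Fragments:
  2→9: 7 bp
  9→16: 7 bp
  16→32: 16 bp
  32→2 (wrap): 46-32+2 = 16 bp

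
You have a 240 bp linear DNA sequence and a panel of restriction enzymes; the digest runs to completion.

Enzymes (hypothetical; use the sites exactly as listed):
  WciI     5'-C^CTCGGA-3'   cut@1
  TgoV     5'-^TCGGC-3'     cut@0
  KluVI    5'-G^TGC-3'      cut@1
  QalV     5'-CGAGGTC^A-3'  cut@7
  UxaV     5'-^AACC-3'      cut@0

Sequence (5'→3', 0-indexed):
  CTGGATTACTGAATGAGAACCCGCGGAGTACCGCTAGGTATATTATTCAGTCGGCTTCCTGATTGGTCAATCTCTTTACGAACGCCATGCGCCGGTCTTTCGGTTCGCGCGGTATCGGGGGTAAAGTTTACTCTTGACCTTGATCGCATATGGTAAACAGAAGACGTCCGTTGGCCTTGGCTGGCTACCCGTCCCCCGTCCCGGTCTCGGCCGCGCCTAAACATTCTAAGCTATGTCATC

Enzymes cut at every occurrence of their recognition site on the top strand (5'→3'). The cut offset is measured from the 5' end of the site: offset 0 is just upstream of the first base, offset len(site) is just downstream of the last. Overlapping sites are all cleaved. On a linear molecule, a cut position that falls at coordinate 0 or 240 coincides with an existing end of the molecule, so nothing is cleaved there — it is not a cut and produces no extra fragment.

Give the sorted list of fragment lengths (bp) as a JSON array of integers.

[17,33,34,156]

Site scan:
  WciI (CCTCGGA, off=1): no sites
  TgoV (TCGGC, off=0): starts [50, 206] → cuts [50, 206]
  KluVI (GTGC, off=1): no sites
  QalV (CGAGGTCA, off=7): no sites
  UxaV (AACC, off=0): starts [17] → cuts [17]

All cut coordinates (distinct, sorted): [17, 50, 206]

Fragments:
  [0,17): 17 bp
  [17,50): 33 bp
  [50,206): 156 bp
  [206,240): 34 bp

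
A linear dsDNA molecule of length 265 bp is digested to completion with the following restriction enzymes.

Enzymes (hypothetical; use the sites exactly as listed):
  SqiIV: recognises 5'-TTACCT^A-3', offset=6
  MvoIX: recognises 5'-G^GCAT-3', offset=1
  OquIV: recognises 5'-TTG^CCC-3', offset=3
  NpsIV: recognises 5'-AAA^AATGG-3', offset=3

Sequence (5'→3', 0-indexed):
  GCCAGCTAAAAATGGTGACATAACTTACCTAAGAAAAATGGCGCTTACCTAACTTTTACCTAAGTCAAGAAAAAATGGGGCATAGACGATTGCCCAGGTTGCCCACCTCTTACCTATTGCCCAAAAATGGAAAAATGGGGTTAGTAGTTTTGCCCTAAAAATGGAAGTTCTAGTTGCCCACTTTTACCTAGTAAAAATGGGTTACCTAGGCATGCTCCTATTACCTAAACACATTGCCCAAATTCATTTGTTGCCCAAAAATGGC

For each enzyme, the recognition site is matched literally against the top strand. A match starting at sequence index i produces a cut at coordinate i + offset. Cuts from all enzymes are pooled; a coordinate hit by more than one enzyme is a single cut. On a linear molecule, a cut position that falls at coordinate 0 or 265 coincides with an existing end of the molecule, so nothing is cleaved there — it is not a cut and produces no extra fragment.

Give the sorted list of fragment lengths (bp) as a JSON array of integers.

[2,4,6,6,6,6,6,6,7,8,9,10,10,11,12,12,13,13,14,14,17,17,17,19,20]

Scan for sites:
  SqiIV (TTACCTA, off=6): starts [24, 44, 55, 109, 183, 201, 220] → cuts [30, 50, 61, 115, 189, 207, 226]
  MvoIX (GGCAT, off=1): starts [78, 208] → cuts [79, 209]
  OquIV (TTGCCC, off=3): starts [89, 98, 116, 149, 173, 233, 250] → cuts [92, 101, 119, 152, 176, 236, 253]
  NpsIV (AAAAATGG, off=3): starts [7, 33, 70, 122, 130, 156, 192, 256] → cuts [10, 36, 73, 125, 133, 159, 195, 259]

Pooled cuts: [10, 30, 36, 50, 61, 73, 79, 92, 101, 115, 119, 125, 133, 152, 159, 176, 189, 195, 207, 209, 226, 236, 253, 259]

Fragment lengths:
  [0,10): 10 bp
  [10,30): 20 bp
  [30,36): 6 bp
  [36,50): 14 bp
  [50,61): 11 bp
  [61,73): 12 bp
  [73,79): 6 bp
  [79,92): 13 bp
  [92,101): 9 bp
  [101,115): 14 bp
  [115,119): 4 bp
  [119,125): 6 bp
  [125,133): 8 bp
  [133,152): 19 bp
  [152,159): 7 bp
  [159,176): 17 bp
  [176,189): 13 bp
  [189,195): 6 bp
  [195,207): 12 bp
  [207,209): 2 bp
  [209,226): 17 bp
  [226,236): 10 bp
  [236,253): 17 bp
  [253,259): 6 bp
  [259,265): 6 bp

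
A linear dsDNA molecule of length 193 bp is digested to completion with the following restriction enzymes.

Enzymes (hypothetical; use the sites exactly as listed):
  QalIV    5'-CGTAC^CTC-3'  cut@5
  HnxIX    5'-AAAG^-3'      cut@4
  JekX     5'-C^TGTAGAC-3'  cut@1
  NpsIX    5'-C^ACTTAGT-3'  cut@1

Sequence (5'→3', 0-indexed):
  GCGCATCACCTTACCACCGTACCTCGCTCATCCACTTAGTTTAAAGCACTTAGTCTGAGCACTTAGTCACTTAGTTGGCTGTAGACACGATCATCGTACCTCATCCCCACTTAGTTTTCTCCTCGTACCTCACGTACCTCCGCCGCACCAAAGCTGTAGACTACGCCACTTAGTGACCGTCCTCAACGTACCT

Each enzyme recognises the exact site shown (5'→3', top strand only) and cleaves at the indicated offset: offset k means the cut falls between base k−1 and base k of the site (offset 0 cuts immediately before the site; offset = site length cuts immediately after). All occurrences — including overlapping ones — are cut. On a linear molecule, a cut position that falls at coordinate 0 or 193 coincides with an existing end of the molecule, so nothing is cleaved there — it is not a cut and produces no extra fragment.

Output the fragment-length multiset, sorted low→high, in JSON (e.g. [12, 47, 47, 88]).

[1,1,8,9,9,11,11,13,13,13,16,20,20,22,26]

Site scan:
  QalIV CGTACCTC/5: at [17, 94, 123, 132] ⇒ [22, 99, 128, 137]
  HnxIX AAAG/4: at [42, 149] ⇒ [46, 153]
  JekX CTGTAGAC/1: at [78, 153] ⇒ [79, 154]
  NpsIX CACTTAGT/1: at [32, 46, 59, 67, 107, 166] ⇒ [33, 47, 60, 68, 108, 167]

All cut coordinates (distinct, sorted): [22, 33, 46, 47, 60, 68, 79, 99, 108, 128, 137, 153, 154, 167]

Fragments:
  [0,22): 22 bp
  [22,33): 11 bp
  [33,46): 13 bp
  [46,47): 1 bp
  [47,60): 13 bp
  [60,68): 8 bp
  [68,79): 11 bp
  [79,99): 20 bp
  [99,108): 9 bp
  [108,128): 20 bp
  [128,137): 9 bp
  [137,153): 16 bp
  [153,154): 1 bp
  [154,167): 13 bp
  [167,193): 26 bp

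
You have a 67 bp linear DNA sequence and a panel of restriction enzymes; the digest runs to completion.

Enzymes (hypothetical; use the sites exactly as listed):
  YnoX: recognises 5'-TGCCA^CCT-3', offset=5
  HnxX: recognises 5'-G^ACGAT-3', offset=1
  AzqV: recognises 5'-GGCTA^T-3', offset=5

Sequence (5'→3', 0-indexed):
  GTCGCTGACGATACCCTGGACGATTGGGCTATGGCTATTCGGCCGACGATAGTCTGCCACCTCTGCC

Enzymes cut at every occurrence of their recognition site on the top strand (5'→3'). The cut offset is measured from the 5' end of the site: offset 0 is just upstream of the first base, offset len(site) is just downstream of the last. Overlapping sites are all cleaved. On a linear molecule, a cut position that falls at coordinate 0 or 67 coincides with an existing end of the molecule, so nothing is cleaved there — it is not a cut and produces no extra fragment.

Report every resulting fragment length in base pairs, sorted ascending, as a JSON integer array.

Per-enzyme occurrences:
  YnoX (TGCCACCT, off=5): starts [54] → cuts [59]
  HnxX (GACGAT, off=1): starts [6, 18, 44] → cuts [7, 19, 45]
  AzqV (GGCTAT, off=5): starts [26, 32] → cuts [31, 37]

All cut coordinates (distinct, sorted): [7, 19, 31, 37, 45, 59]

Fragment lengths:
  [0,7): 7 bp
  [7,19): 12 bp
  [19,31): 12 bp
  [31,37): 6 bp
  [37,45): 8 bp
  [45,59): 14 bp
  [59,67): 8 bp

[6,7,8,8,12,12,14]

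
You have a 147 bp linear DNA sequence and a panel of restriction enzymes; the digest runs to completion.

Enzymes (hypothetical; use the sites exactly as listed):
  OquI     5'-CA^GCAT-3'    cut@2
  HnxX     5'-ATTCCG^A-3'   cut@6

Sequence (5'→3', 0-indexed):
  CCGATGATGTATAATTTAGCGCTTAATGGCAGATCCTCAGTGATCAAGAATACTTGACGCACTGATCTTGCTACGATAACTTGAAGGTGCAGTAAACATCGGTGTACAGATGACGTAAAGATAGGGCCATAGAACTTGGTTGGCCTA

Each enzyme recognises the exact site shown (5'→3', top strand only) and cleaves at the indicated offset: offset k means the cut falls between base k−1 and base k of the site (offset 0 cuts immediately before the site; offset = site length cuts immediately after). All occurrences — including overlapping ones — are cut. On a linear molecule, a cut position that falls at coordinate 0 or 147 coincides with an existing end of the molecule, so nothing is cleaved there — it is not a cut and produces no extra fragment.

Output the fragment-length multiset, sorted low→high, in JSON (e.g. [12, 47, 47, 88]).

[147]

Scan for sites:
  OquI (CAGCAT, off=2): no sites
  HnxX (ATTCCGA, off=6): no sites

All cut coordinates (distinct, sorted): ∅

Fragments:
  no cuts → one linear fragment of 147 bp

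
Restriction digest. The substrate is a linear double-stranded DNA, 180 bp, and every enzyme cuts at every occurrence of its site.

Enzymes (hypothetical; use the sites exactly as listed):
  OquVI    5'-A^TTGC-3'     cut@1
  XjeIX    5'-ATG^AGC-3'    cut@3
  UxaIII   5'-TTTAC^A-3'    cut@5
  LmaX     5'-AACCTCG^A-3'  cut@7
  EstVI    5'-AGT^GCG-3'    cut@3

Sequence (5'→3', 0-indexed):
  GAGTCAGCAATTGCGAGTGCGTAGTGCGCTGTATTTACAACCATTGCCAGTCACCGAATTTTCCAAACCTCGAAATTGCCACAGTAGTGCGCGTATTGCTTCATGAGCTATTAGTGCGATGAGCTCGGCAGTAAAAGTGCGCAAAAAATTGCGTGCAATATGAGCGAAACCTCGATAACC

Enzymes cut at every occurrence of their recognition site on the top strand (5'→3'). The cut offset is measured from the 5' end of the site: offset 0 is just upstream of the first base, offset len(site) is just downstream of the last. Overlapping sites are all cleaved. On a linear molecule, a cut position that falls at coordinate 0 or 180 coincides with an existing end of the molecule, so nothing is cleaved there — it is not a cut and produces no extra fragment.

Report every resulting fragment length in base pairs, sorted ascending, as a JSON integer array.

[3,5,6,6,7,7,8,10,10,10,10,12,13,13,14,17,29]

Scan for sites:
  OquVI ATTGC/1: at [9, 42, 74, 94, 147] ⇒ [10, 43, 75, 95, 148]
  XjeIX ATGAGC/3: at [102, 118, 159] ⇒ [105, 121, 162]
  UxaIII TTTACA/5: at [33] ⇒ [38]
  LmaX AACCTCGA/7: at [65, 167] ⇒ [72, 174]
  EstVI AGTGCG/3: at [15, 22, 85, 112, 135] ⇒ [18, 25, 88, 115, 138]

All cut coordinates (distinct, sorted): [10, 18, 25, 38, 43, 72, 75, 88, 95, 105, 115, 121, 138, 148, 162, 174]

Fragments:
  [0,10): 10 bp
  [10,18): 8 bp
  [18,25): 7 bp
  [25,38): 13 bp
  [38,43): 5 bp
  [43,72): 29 bp
  [72,75): 3 bp
  [75,88): 13 bp
  [88,95): 7 bp
  [95,105): 10 bp
  [105,115): 10 bp
  [115,121): 6 bp
  [121,138): 17 bp
  [138,148): 10 bp
  [148,162): 14 bp
  [162,174): 12 bp
  [174,180): 6 bp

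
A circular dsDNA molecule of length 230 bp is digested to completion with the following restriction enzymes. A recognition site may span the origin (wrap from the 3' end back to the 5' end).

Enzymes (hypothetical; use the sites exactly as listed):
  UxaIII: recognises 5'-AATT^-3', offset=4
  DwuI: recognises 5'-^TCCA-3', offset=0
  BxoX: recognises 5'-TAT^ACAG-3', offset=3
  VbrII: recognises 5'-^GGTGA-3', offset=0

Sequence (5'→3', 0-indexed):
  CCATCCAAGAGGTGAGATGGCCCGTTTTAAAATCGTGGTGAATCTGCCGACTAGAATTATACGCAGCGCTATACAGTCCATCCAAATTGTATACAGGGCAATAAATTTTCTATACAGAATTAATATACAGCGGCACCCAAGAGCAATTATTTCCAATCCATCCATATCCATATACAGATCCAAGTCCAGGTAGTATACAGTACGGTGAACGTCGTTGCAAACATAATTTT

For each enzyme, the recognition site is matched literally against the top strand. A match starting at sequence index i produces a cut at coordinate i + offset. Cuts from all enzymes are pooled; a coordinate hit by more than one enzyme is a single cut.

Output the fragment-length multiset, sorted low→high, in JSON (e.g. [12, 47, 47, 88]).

[1,3,4,4,4,4,4,5,5,5,6,6,6,7,7,7,8,8,12,14,15,22,22,25,26]

Scan for sites:
  UxaIII (AATT, off=4): starts [54, 84, 103, 117, 144, 224] → cuts [58, 88, 107, 121, 148, 228]
  DwuI (TCCA, off=0): starts [3, 76, 80, 151, 156, 160, 166, 178, 184, 229] → cuts [3, 76, 80, 151, 156, 160, 166, 178, 184, 229]
  BxoX (TATACAG, off=3): starts [69, 89, 110, 123, 170, 193] → cuts [72, 92, 113, 126, 173, 196]
  VbrII (GGTGA, off=0): starts [10, 36, 203] → cuts [10, 36, 203]

All cut coordinates (distinct, sorted): [3, 10, 36, 58, 72, 76, 80, 88, 92, 107, 113, 121, 126, 148, 151, 156, 160, 166, 173, 178, 184, 196, 203, 228, 229]

Fragments:
  3→10: 7 bp
  10→36: 26 bp
  36→58: 22 bp
  58→72: 14 bp
  72→76: 4 bp
  76→80: 4 bp
  80→88: 8 bp
  88→92: 4 bp
  92→107: 15 bp
  107→113: 6 bp
  113→121: 8 bp
  121→126: 5 bp
  126→148: 22 bp
  148→151: 3 bp
  151→156: 5 bp
  156→160: 4 bp
  160→166: 6 bp
  166→173: 7 bp
  173→178: 5 bp
  178→184: 6 bp
  184→196: 12 bp
  196→203: 7 bp
  203→228: 25 bp
  228→229: 1 bp
  229→3 (wrap): 230-229+3 = 4 bp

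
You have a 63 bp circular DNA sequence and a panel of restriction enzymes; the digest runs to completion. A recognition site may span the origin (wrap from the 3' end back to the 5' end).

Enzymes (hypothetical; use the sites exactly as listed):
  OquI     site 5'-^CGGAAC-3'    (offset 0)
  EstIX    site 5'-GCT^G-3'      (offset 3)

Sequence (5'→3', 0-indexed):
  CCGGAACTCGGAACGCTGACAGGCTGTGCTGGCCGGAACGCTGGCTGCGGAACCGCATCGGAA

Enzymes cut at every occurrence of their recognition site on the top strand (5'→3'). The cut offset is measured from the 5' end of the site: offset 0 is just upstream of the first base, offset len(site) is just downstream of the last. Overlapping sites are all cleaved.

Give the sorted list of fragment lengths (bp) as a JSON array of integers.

Site scan:
  OquI (CGGAAC, off=0): starts [1, 8, 33, 47, 58] → cuts [1, 8, 33, 47, 58]
  EstIX (GCTG, off=3): starts [14, 22, 27, 39, 43] → cuts [17, 25, 30, 42, 46]

Pooled cuts: [1, 8, 17, 25, 30, 33, 42, 46, 47, 58]

Fragments:
  1→8: 7 bp
  8→17: 9 bp
  17→25: 8 bp
  25→30: 5 bp
  30→33: 3 bp
  33→42: 9 bp
  42→46: 4 bp
  46→47: 1 bp
  47→58: 11 bp
  58→1 (wrap): 63-58+1 = 6 bp

[1,3,4,5,6,7,8,9,9,11]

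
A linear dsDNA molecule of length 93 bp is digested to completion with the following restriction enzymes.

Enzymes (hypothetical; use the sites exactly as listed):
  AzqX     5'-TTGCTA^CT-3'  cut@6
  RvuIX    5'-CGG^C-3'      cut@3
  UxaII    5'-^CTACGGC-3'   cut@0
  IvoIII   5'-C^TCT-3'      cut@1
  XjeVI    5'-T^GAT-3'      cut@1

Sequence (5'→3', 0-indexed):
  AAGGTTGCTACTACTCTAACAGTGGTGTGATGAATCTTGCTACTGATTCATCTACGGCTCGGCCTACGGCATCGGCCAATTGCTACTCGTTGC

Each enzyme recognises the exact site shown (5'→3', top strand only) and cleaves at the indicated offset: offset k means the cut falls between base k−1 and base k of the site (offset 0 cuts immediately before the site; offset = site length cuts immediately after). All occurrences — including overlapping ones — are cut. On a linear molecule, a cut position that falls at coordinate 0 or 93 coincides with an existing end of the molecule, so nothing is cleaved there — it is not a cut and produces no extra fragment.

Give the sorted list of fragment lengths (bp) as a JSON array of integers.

[1,2,4,5,6,6,6,7,8,10,10,14,14]

Site scan:
  AzqX TTGCTACT/6: at [4, 36, 79] ⇒ [10, 42, 85]
  RvuIX CGGC/3: at [54, 59, 66, 72] ⇒ [57, 62, 69, 75]
  UxaII CTACGGC/0: at [51, 63] ⇒ [51, 63]
  IvoIII CTCT/1: at [13] ⇒ [14]
  XjeVI TGAT/1: at [27, 43] ⇒ [28, 44]

Pooled cuts: [10, 14, 28, 42, 44, 51, 57, 62, 63, 69, 75, 85]

Fragment lengths:
  [0,10): 10 bp
  [10,14): 4 bp
  [14,28): 14 bp
  [28,42): 14 bp
  [42,44): 2 bp
  [44,51): 7 bp
  [51,57): 6 bp
  [57,62): 5 bp
  [62,63): 1 bp
  [63,69): 6 bp
  [69,75): 6 bp
  [75,85): 10 bp
  [85,93): 8 bp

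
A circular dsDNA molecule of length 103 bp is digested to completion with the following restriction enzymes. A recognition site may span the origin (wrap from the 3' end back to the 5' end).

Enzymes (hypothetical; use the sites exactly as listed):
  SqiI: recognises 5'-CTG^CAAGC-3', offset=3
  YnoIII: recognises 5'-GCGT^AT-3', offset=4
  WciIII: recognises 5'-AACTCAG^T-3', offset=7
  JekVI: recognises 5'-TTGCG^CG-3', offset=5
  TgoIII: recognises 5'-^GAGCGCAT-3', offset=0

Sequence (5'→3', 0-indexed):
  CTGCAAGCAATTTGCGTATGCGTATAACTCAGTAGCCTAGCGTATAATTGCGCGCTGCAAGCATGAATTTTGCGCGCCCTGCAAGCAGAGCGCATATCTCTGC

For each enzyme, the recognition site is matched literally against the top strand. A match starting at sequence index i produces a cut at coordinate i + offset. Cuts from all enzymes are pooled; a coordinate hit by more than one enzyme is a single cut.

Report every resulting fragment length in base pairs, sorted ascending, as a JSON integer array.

Per-enzyme occurrences:
  SqiI (CTGCAAGC, off=3): starts [0, 54, 78] → cuts [3, 57, 81]
  YnoIII (GCGTAT, off=4): starts [13, 19, 39] → cuts [17, 23, 43]
  WciIII (AACTCAGT, off=7): starts [25] → cuts [32]
  JekVI (TTGCGCG, off=5): starts [47, 69] → cuts [52, 74]
  TgoIII (GAGCGCAT, off=0): starts [87] → cuts [87]

Pooled cuts: [3, 17, 23, 32, 43, 52, 57, 74, 81, 87]

Fragments:
  3→17: 14 bp
  17→23: 6 bp
  23→32: 9 bp
  32→43: 11 bp
  43→52: 9 bp
  52→57: 5 bp
  57→74: 17 bp
  74→81: 7 bp
  81→87: 6 bp
  87→3 (wrap): 103-87+3 = 19 bp

[5,6,6,7,9,9,11,14,17,19]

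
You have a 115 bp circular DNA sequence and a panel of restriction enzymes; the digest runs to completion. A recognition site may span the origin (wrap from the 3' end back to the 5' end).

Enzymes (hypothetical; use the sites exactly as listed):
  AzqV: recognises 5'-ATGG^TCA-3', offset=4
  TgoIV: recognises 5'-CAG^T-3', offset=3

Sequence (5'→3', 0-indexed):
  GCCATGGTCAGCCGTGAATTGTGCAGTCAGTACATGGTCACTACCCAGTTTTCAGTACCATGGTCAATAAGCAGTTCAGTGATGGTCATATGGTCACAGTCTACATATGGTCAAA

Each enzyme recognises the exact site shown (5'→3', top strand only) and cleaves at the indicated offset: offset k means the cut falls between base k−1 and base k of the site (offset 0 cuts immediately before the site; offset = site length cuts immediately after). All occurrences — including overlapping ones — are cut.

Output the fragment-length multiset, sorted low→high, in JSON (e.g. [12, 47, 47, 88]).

Per-enzyme occurrences:
  AzqV (ATGGTCA, off=4): starts [3, 33, 59, 81, 89, 106] → cuts [7, 37, 63, 85, 93, 110]
  TgoIV (CAGT, off=3): starts [23, 27, 45, 52, 71, 76, 96] → cuts [26, 30, 48, 55, 74, 79, 99]

All cut coordinates (distinct, sorted): [7, 26, 30, 37, 48, 55, 63, 74, 79, 85, 93, 99, 110]

Fragments:
  7→26: 19 bp
  26→30: 4 bp
  30→37: 7 bp
  37→48: 11 bp
  48→55: 7 bp
  55→63: 8 bp
  63→74: 11 bp
  74→79: 5 bp
  79→85: 6 bp
  85→93: 8 bp
  93→99: 6 bp
  99→110: 11 bp
  110→7 (wrap): 115-110+7 = 12 bp

[4,5,6,6,7,7,8,8,11,11,11,12,19]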